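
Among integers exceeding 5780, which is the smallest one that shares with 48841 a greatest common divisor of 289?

6069

48841 = 289·169. Any t with gcd(t, 48841) = 289 is a multiple of 289, say 289s, with s coprime to 169.
Need s > 5780/289, so s ≥ 21. First s ≥ 21 with gcd(s, 169) = 1 is s = 21. Thus t = 289·21 = 6069.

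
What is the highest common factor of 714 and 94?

714 = 2 · 3 · 7 · 17
94 = 2 · 47
Common: 2 = 2

2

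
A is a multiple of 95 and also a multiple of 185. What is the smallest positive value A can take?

3515

95 = 5 · 19; 185 = 5 · 37
max exponents: 5 · 19 · 37 = 3515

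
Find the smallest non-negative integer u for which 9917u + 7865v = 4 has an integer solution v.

2637

Reduce mod 7865: 9917u ≡ 4 (mod 7865). With g = gcd(9917, 7865) = 1 dividing 4, divide through: 9917u ≡ 4 (mod 7865).
Since gcd(9917, 7865) = 1, u ≡ 4·(9917)⁻¹ ≡ 2637 (mod 7865). Smallest non-negative: 2637.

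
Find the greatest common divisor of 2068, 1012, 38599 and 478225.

11

gcd(2068, 1012): 2068 = 2·1012 + 44; 1012 = 23·44 + 0 → 44
gcd(44, 38599): 38599 = 877·44 + 11; 44 = 4·11 + 0 → 11
gcd(11, 478225): 478225 = 43475·11 + 0 → 11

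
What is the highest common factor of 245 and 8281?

245 = 5 · 7²
8281 = 7² · 13²
Common: 7² = 49

49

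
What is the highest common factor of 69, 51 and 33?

3

gcd(69, 51): 69 = 1·51 + 18; 51 = 2·18 + 15; 18 = 1·15 + 3; 15 = 5·3 + 0 → 3
gcd(3, 33): 33 = 11·3 + 0 → 3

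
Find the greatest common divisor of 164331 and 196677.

164331 = 3² · 19 · 31²
196677 = 3² · 13 · 41²
Common: 3² = 9

9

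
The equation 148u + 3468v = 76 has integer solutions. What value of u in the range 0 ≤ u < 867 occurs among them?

352

gcd(148, 3468) = 4 (Euclid: 3468 = 23·148 + 64; 148 = 2·64 + 20; 64 = 3·20 + 4; 20 = 5·4 + 0), and 4 | 76.
Extended Euclid: 148·(-164) + 3468·(7) = 4. Scale by 19: u₀ = -3116.
General solution u = u₀ + 867t; reducing mod 867 gives u = 352 (and v = -15).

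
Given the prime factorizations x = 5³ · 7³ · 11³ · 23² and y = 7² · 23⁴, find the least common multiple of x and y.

max exponent per prime: 5³ · 7³ · 11³ · 23⁴ = 15969581406625

15969581406625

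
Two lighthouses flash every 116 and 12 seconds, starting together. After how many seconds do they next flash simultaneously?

348

gcd first: 116 = 9·12 + 8; 12 = 1·8 + 4; 8 = 2·4 + 0 → gcd = 4
lcm = 116·12/gcd = 1392/4 = 348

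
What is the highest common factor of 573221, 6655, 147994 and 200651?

573221 = 11 · 31 · 41²; 6655 = 5 · 11³; 147994 = 2 · 7 · 11 · 31²; 200651 = 11 · 17 · 29 · 37
gcd takes min exponent of each prime: 11 = 11

11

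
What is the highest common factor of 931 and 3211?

Euclid: 3211 = 3·931 + 418; 931 = 2·418 + 95; 418 = 4·95 + 38; 95 = 2·38 + 19; 38 = 2·19 + 0. Last nonzero remainder: 19.

19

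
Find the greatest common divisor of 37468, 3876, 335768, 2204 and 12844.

gcd(37468, 3876): 37468 = 9·3876 + 2584; 3876 = 1·2584 + 1292; 2584 = 2·1292 + 0 → 1292
gcd(1292, 335768): 335768 = 259·1292 + 1140; 1292 = 1·1140 + 152; 1140 = 7·152 + 76; 152 = 2·76 + 0 → 76
gcd(76, 2204): 2204 = 29·76 + 0 → 76
gcd(76, 12844): 12844 = 169·76 + 0 → 76

76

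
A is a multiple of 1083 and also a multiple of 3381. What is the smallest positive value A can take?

gcd first: 3381 = 3·1083 + 132; 1083 = 8·132 + 27; 132 = 4·27 + 24; 27 = 1·24 + 3; 24 = 8·3 + 0 → gcd = 3
lcm = 1083·3381/gcd = 3661623/3 = 1220541

1220541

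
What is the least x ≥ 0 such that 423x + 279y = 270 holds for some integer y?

29

Reduce mod 279: 423x ≡ 270 (mod 279). With g = gcd(423, 279) = 9 dividing 270, divide through: 47x ≡ 30 (mod 31).
Since gcd(47, 31) = 1, x ≡ 30·(47)⁻¹ ≡ 29 (mod 31). Smallest non-negative: 29.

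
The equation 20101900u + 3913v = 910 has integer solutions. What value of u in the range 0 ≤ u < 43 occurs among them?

25

Euclid: 20101900 = 5137·3913 + 819; 3913 = 4·819 + 637; 819 = 1·637 + 182; 637 = 3·182 + 91; 182 = 2·91 + 0 → gcd = 91; 910 = 91·10.
Back-substitution yields 20101900·(-19) + 3913·(97607) = 91, so one solution is u = -19·10 = -190, v = 97607·10 = 976070.
Solutions in u differ by 3913/91 = 43; the one in [0, 43) is -190 mod 43 = 25.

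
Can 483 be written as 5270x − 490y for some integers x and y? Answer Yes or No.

By Bézout, 5270x − 490y = 483 has integer solutions iff gcd(5270, 490) | 483.
Euclid: 5270 = 10·490 + 370; 490 = 1·370 + 120; 370 = 3·120 + 10; 120 = 12·10 + 0. gcd = 10; 483 mod 10 = 3. No.

No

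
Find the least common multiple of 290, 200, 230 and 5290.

3068200

lcm(290, 200) = 290·200/gcd = 58000/10 = 5800
lcm(5800, 230) = 5800·230/gcd = 1334000/10 = 133400
lcm(133400, 5290) = 133400·5290/gcd = 705686000/230 = 3068200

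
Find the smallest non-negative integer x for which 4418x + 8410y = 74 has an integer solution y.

Reduce mod 8410: 4418x ≡ 74 (mod 8410). With g = gcd(4418, 8410) = 2 dividing 74, divide through: 2209x ≡ 37 (mod 4205).
Since gcd(2209, 4205) = 1, x ≡ 37·(2209)⁻¹ ≡ 3238 (mod 4205). Smallest non-negative: 3238.

3238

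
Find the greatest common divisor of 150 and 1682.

2

150 = 2 · 3 · 5²
1682 = 2 · 29²
Common: 2 = 2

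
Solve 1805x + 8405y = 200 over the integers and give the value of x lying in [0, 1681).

815

gcd(1805, 8405) = 5 (Euclid: 8405 = 4·1805 + 1185; 1805 = 1·1185 + 620; 1185 = 1·620 + 565; 620 = 1·565 + 55; 565 = 10·55 + 15; 55 = 3·15 + 10; 15 = 1·10 + 5; 10 = 2·5 + 0), and 5 | 200.
Extended Euclid: 1805·(-610) + 8405·(131) = 5. Scale by 40: x₀ = -24400.
General solution x = x₀ + 1681t; reducing mod 1681 gives x = 815 (and y = -175).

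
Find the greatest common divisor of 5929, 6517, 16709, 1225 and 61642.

49

gcd(5929, 6517): 6517 = 1·5929 + 588; 5929 = 10·588 + 49; 588 = 12·49 + 0 → 49
gcd(49, 16709): 16709 = 341·49 + 0 → 49
gcd(49, 1225): 1225 = 25·49 + 0 → 49
gcd(49, 61642): 61642 = 1258·49 + 0 → 49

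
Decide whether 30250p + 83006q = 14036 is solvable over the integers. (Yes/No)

Yes

gcd(30250, 83006): 83006 = 2·30250 + 22506; 30250 = 1·22506 + 7744; 22506 = 2·7744 + 7018; 7744 = 1·7018 + 726; 7018 = 9·726 + 484; 726 = 1·484 + 242; 484 = 2·242 + 0 → 242
242 divides 14036, so a solution exists.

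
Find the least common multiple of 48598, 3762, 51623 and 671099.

26684238438

48598 = 2 · 11 · 47²; 3762 = 2 · 3² · 11 · 19; 51623 = 11 · 13 · 19²; 671099 = 11 · 13² · 19²
lcm takes max exponent of each prime: 2 · 3² · 11 · 13² · 19² · 47² = 26684238438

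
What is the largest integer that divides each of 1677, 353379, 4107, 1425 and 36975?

1677 = 3 · 13 · 43; 353379 = 3 · 13² · 17 · 41; 4107 = 3 · 37²; 1425 = 3 · 5² · 19; 36975 = 3 · 5² · 17 · 29
gcd takes min exponent of each prime: 3 = 3

3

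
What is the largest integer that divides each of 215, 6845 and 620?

215 = 5 · 43; 6845 = 5 · 37²; 620 = 2² · 5 · 31
gcd takes min exponent of each prime: 5 = 5

5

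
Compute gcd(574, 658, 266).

14

gcd(574, 658): 658 = 1·574 + 84; 574 = 6·84 + 70; 84 = 1·70 + 14; 70 = 5·14 + 0 → 14
gcd(14, 266): 266 = 19·14 + 0 → 14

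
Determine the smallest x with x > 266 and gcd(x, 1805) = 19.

304

1805 = 19·95. Any x with gcd(x, 1805) = 19 is a multiple of 19, say 19s, with s coprime to 95.
Need s > 266/19, so s ≥ 15. First s ≥ 15 with gcd(s, 95) = 1 is s = 16. Thus x = 19·16 = 304.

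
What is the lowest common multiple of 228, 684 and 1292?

228 = 2² · 3 · 19; 684 = 2² · 3² · 19; 1292 = 2² · 17 · 19
lcm takes max exponent of each prime: 2² · 3² · 17 · 19 = 11628

11628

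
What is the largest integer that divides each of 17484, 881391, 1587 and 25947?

3

gcd(17484, 881391): 881391 = 50·17484 + 7191; 17484 = 2·7191 + 3102; 7191 = 2·3102 + 987; 3102 = 3·987 + 141; 987 = 7·141 + 0 → 141
gcd(141, 1587): 1587 = 11·141 + 36; 141 = 3·36 + 33; 36 = 1·33 + 3; 33 = 11·3 + 0 → 3
gcd(3, 25947): 25947 = 8649·3 + 0 → 3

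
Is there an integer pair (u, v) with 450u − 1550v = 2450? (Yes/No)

Yes

By Bézout, 450u − 1550v = 2450 has integer solutions iff gcd(450, 1550) | 2450.
Euclid: 1550 = 3·450 + 200; 450 = 2·200 + 50; 200 = 4·50 + 0. gcd = 50; 2450 mod 50 = 0. Yes.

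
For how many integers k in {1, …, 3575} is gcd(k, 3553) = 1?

Prime factors of 3553: 11, 17, 19. Count integers ≤ 3575 divisible by none of them.
By inclusion–exclusion: 3575 − ⌊3575/11⌋ − ⌊3575/17⌋ − ⌊3575/19⌋ + ⌊3575/187⌋ + ⌊3575/209⌋ + ⌊3575/323⌋ − ⌊3575/3553⌋ = 2898.

2898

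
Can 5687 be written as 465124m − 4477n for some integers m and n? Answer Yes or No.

gcd(465124, 4477): 465124 = 103·4477 + 3993; 4477 = 1·3993 + 484; 3993 = 8·484 + 121; 484 = 4·121 + 0 → 121
121 divides 5687, so a solution exists.

Yes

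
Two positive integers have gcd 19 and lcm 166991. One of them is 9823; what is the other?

323

p·q = gcd·lcm = 19·166991 = 3172829, so q = 3172829/9823 = 323.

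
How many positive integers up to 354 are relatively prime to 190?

135

190 = 2·5·19. Inclusion–exclusion on these primes:
354 − ⌊354/2⌋ − ⌊354/5⌋ − ⌊354/19⌋ + ⌊354/10⌋ + ⌊354/38⌋ + ⌊354/95⌋ − ⌊354/190⌋ = 135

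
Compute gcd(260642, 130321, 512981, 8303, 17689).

gcd(260642, 130321): 260642 = 2·130321 + 0 → 130321
gcd(130321, 512981): 512981 = 3·130321 + 122018; 130321 = 1·122018 + 8303; 122018 = 14·8303 + 5776; 8303 = 1·5776 + 2527; 5776 = 2·2527 + 722; 2527 = 3·722 + 361; 722 = 2·361 + 0 → 361
gcd(361, 8303): 8303 = 23·361 + 0 → 361
gcd(361, 17689): 17689 = 49·361 + 0 → 361

361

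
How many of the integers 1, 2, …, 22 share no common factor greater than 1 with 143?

19

Prime factors of 143: 11, 13. Count integers ≤ 22 divisible by none of them.
By inclusion–exclusion: 22 − ⌊22/11⌋ − ⌊22/13⌋ + ⌊22/143⌋ = 19.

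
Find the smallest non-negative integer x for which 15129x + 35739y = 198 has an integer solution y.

Reduce mod 35739: 15129x ≡ 198 (mod 35739). With g = gcd(15129, 35739) = 9 dividing 198, divide through: 1681x ≡ 22 (mod 3971).
Since gcd(1681, 3971) = 1, x ≡ 22·(1681)⁻¹ ≡ 2882 (mod 3971). Smallest non-negative: 2882.

2882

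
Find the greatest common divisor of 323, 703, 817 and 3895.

19

gcd(323, 703): 703 = 2·323 + 57; 323 = 5·57 + 38; 57 = 1·38 + 19; 38 = 2·19 + 0 → 19
gcd(19, 817): 817 = 43·19 + 0 → 19
gcd(19, 3895): 3895 = 205·19 + 0 → 19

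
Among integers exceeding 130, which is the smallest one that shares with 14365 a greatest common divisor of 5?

Multiples of 5 above 130: 5·27, 5·28, … . Need the cofactor coprime to 14365/5 = 2873.
Checking s = 27, 28, … the first with gcd(s, 2873) = 1 is s = 27, giving 135.

135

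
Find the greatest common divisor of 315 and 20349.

Euclid: 20349 = 64·315 + 189; 315 = 1·189 + 126; 189 = 1·126 + 63; 126 = 2·63 + 0. Last nonzero remainder: 63.

63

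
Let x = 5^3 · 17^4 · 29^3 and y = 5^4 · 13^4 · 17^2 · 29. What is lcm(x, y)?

max exponent per prime: 5^4 · 13^4 · 17^4 · 29^3 = 36361610112693125

36361610112693125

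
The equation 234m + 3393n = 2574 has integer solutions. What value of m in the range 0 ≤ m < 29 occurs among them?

11

Reduce mod 3393: 234m ≡ 2574 (mod 3393). With g = gcd(234, 3393) = 117 dividing 2574, divide through: 2m ≡ 22 (mod 29).
Since gcd(2, 29) = 1, m ≡ 22·(2)⁻¹ ≡ 11 (mod 29). Smallest non-negative: 11.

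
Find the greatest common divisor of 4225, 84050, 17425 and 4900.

25

gcd(4225, 84050): 84050 = 19·4225 + 3775; 4225 = 1·3775 + 450; 3775 = 8·450 + 175; 450 = 2·175 + 100; 175 = 1·100 + 75; 100 = 1·75 + 25; 75 = 3·25 + 0 → 25
gcd(25, 17425): 17425 = 697·25 + 0 → 25
gcd(25, 4900): 4900 = 196·25 + 0 → 25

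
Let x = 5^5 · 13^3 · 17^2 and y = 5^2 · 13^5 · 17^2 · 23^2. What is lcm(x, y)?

177386391040625

max exponent per prime: 5^5 · 13^5 · 17^2 · 23^2 = 177386391040625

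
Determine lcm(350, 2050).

gcd first: 2050 = 5·350 + 300; 350 = 1·300 + 50; 300 = 6·50 + 0 → gcd = 50
lcm = 350·2050/gcd = 717500/50 = 14350

14350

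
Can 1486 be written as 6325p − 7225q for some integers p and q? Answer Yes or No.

gcd(6325, 7225): 7225 = 1·6325 + 900; 6325 = 7·900 + 25; 900 = 36·25 + 0 → 25
25 does not divide 1486, so a solution does not exist.

No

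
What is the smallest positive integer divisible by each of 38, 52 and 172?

42484

38 = 2 · 19; 52 = 2² · 13; 172 = 2² · 43
lcm takes max exponent of each prime: 2² · 13 · 19 · 43 = 42484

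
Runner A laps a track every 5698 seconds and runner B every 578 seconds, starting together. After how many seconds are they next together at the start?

5698 = 2 · 7 · 11 · 37; 578 = 2 · 17²
max exponents: 2 · 7 · 11 · 17² · 37 = 1646722

1646722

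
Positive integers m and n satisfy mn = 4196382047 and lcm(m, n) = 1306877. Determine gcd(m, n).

3211

From gcd × lcm = mn: gcd = 4196382047 / 1306877 = 3211.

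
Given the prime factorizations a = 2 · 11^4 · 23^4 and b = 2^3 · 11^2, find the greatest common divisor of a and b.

242

min exponent per shared prime: 2 · 11^2 = 242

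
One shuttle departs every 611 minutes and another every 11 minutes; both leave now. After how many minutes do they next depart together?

6721

611 = 13 · 47; 11 = 11
max exponents: 11 · 13 · 47 = 6721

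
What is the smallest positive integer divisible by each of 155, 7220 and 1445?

64683980

155 = 5 · 31; 7220 = 2² · 5 · 19²; 1445 = 5 · 17²
lcm takes max exponent of each prime: 2² · 5 · 17² · 19² · 31 = 64683980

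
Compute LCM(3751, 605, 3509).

543895

lcm(3751, 605) = 3751·605/gcd = 2269355/121 = 18755
lcm(18755, 3509) = 18755·3509/gcd = 65811295/121 = 543895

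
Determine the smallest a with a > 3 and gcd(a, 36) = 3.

Multiples of 3 above 3: 3·2, 3·3, … . Need the cofactor coprime to 36/3 = 12.
Checking s = 2, 3, … the first with gcd(s, 12) = 1 is s = 5, giving 15.

15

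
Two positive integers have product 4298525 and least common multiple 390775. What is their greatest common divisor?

11

From gcd × lcm = pq: gcd = 4298525 / 390775 = 11.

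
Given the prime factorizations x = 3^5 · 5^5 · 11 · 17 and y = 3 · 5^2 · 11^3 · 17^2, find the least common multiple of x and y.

292100428125

max exponent per prime: 3^5 · 5^5 · 11^3 · 17^2 = 292100428125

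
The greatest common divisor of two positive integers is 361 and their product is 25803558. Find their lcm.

71478

gcd·lcm = product, so lcm = 25803558/361 = 71478.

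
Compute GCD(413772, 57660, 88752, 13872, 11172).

413772 = 2² · 3 · 29² · 41; 57660 = 2² · 3 · 5 · 31²; 88752 = 2⁴ · 3 · 43²; 13872 = 2⁴ · 3 · 17²; 11172 = 2² · 3 · 7² · 19
gcd takes min exponent of each prime: 2² · 3 = 12

12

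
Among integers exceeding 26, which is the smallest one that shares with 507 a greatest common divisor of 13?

52

Multiples of 13 above 26: 13·3, 13·4, … . Need the cofactor coprime to 507/13 = 39.
Checking s = 3, 4, … the first with gcd(s, 39) = 1 is s = 4, giving 52.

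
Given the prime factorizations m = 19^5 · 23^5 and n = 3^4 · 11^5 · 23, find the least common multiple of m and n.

207900545818352105367

max exponent per prime: 3^4 · 11^5 · 19^5 · 23^5 = 207900545818352105367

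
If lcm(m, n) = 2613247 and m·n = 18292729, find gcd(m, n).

7

gcd·lcm = product, so gcd = 18292729/2613247 = 7.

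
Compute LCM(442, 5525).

gcd first: 5525 = 12·442 + 221; 442 = 2·221 + 0 → gcd = 221
lcm = 442·5525/gcd = 2442050/221 = 11050

11050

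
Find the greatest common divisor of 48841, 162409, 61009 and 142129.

169

gcd(48841, 162409): 162409 = 3·48841 + 15886; 48841 = 3·15886 + 1183; 15886 = 13·1183 + 507; 1183 = 2·507 + 169; 507 = 3·169 + 0 → 169
gcd(169, 61009): 61009 = 361·169 + 0 → 169
gcd(169, 142129): 142129 = 841·169 + 0 → 169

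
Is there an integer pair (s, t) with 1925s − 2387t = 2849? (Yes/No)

Yes

By Bézout, 1925s − 2387t = 2849 has integer solutions iff gcd(1925, 2387) | 2849.
Euclid: 2387 = 1·1925 + 462; 1925 = 4·462 + 77; 462 = 6·77 + 0. gcd = 77; 2849 mod 77 = 0. Yes.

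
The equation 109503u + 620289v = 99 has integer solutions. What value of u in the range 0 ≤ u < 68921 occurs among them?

15419

Euclid: 620289 = 5·109503 + 72774; 109503 = 1·72774 + 36729; 72774 = 1·36729 + 36045; 36729 = 1·36045 + 684; 36045 = 52·684 + 477; 684 = 1·477 + 207; 477 = 2·207 + 63; 207 = 3·63 + 18; 63 = 3·18 + 9; 18 = 2·9 + 0 → gcd = 9; 99 = 9·11.
Back-substitution yields 109503·(-29926) + 620289·(5283) = 9, so one solution is u = -29926·11 = -329186, v = 5283·11 = 58113.
Solutions in u differ by 620289/9 = 68921; the one in [0, 68921) is -329186 mod 68921 = 15419.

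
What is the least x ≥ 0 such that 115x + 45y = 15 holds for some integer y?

6

Euclid: 115 = 2·45 + 25; 45 = 1·25 + 20; 25 = 1·20 + 5; 20 = 4·5 + 0 → gcd = 5; 15 = 5·3.
Back-substitution yields 115·(2) + 45·(-5) = 5, so one solution is x = 2·3 = 6, y = -5·3 = -15.
Solutions in x differ by 45/5 = 9; the one in [0, 9) is 6 mod 9 = 6.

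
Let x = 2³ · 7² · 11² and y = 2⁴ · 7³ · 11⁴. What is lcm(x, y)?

max exponent per prime: 2⁴ · 7³ · 11⁴ = 80349808

80349808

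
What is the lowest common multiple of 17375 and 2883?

17375 = 5³ · 139; 2883 = 3 · 31²
max exponents: 3 · 5³ · 31² · 139 = 50092125

50092125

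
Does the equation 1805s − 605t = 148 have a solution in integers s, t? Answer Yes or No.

No

By Bézout, 1805s − 605t = 148 has integer solutions iff gcd(1805, 605) | 148.
Euclid: 1805 = 2·605 + 595; 605 = 1·595 + 10; 595 = 59·10 + 5; 10 = 2·5 + 0. gcd = 5; 148 mod 5 = 3. No.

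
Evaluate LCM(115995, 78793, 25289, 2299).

115995 = 3 · 5 · 11 · 19 · 37; 78793 = 11 · 13 · 19 · 29; 25289 = 11³ · 19; 2299 = 11² · 19
lcm takes max exponent of each prime: 3 · 5 · 11³ · 13 · 19 · 29 · 37 = 5291343915

5291343915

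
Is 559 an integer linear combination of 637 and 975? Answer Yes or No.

Yes

gcd(637, 975): 975 = 1·637 + 338; 637 = 1·338 + 299; 338 = 1·299 + 39; 299 = 7·39 + 26; 39 = 1·26 + 13; 26 = 2·13 + 0 → 13
13 divides 559, so a solution exists.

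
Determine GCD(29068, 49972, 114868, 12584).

52

gcd(29068, 49972): 49972 = 1·29068 + 20904; 29068 = 1·20904 + 8164; 20904 = 2·8164 + 4576; 8164 = 1·4576 + 3588; 4576 = 1·3588 + 988; 3588 = 3·988 + 624; 988 = 1·624 + 364; 624 = 1·364 + 260; 364 = 1·260 + 104; 260 = 2·104 + 52; 104 = 2·52 + 0 → 52
gcd(52, 114868): 114868 = 2209·52 + 0 → 52
gcd(52, 12584): 12584 = 242·52 + 0 → 52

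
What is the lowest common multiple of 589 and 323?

10013

589 = 19 · 31; 323 = 17 · 19
max exponents: 17 · 19 · 31 = 10013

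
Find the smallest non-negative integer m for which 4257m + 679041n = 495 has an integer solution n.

Reduce mod 679041: 4257m ≡ 495 (mod 679041). With g = gcd(4257, 679041) = 99 dividing 495, divide through: 43m ≡ 5 (mod 6859).
Since gcd(43, 6859) = 1, m ≡ 5·(43)⁻¹ ≡ 5264 (mod 6859). Smallest non-negative: 5264.

5264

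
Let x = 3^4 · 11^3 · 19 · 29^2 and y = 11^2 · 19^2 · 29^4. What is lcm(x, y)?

27527214552651

max exponent per prime: 3^4 · 11^3 · 19^2 · 29^4 = 27527214552651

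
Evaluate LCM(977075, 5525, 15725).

469973075

977075 = 5² · 11² · 17 · 19; 5525 = 5² · 13 · 17; 15725 = 5² · 17 · 37
lcm takes max exponent of each prime: 5² · 11² · 13 · 17 · 19 · 37 = 469973075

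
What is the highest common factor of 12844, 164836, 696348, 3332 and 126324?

gcd(12844, 164836): 164836 = 12·12844 + 10708; 12844 = 1·10708 + 2136; 10708 = 5·2136 + 28; 2136 = 76·28 + 8; 28 = 3·8 + 4; 8 = 2·4 + 0 → 4
gcd(4, 696348): 696348 = 174087·4 + 0 → 4
gcd(4, 3332): 3332 = 833·4 + 0 → 4
gcd(4, 126324): 126324 = 31581·4 + 0 → 4

4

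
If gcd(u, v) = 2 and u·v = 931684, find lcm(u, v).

465842

gcd·lcm = product, so lcm = 931684/2 = 465842.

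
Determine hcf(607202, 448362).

Euclid: 607202 = 1·448362 + 158840; 448362 = 2·158840 + 130682; 158840 = 1·130682 + 28158; 130682 = 4·28158 + 18050; 28158 = 1·18050 + 10108; 18050 = 1·10108 + 7942; 10108 = 1·7942 + 2166; 7942 = 3·2166 + 1444; 2166 = 1·1444 + 722; 1444 = 2·722 + 0. Last nonzero remainder: 722.

722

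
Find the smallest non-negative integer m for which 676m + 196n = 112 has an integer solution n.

Euclid: 676 = 3·196 + 88; 196 = 2·88 + 20; 88 = 4·20 + 8; 20 = 2·8 + 4; 8 = 2·4 + 0 → gcd = 4; 112 = 4·28.
Back-substitution yields 676·(-20) + 196·(69) = 4, so one solution is m = -20·28 = -560, n = 69·28 = 1932.
Solutions in m differ by 196/4 = 49; the one in [0, 49) is -560 mod 49 = 28.

28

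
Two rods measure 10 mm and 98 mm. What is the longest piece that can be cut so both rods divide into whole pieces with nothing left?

Euclid: 98 = 9·10 + 8; 10 = 1·8 + 2; 8 = 4·2 + 0. Last nonzero remainder: 2.

2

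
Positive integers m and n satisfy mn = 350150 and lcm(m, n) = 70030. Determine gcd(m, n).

5

gcd·lcm = product, so gcd = 350150/70030 = 5.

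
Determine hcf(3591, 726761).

3591 = 3³ · 7 · 19
726761 = 7 · 47³
Common: 7 = 7

7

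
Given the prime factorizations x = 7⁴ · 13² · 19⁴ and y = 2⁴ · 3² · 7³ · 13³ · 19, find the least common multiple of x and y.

98991775301328

max exponent per prime: 2⁴ · 3² · 7⁴ · 13³ · 19⁴ = 98991775301328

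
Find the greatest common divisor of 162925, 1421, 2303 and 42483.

49

gcd(162925, 1421): 162925 = 114·1421 + 931; 1421 = 1·931 + 490; 931 = 1·490 + 441; 490 = 1·441 + 49; 441 = 9·49 + 0 → 49
gcd(49, 2303): 2303 = 47·49 + 0 → 49
gcd(49, 42483): 42483 = 867·49 + 0 → 49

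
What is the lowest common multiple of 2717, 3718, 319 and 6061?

2717 = 11 · 13 · 19; 3718 = 2 · 11 · 13²; 319 = 11 · 29; 6061 = 11 · 19 · 29
lcm takes max exponent of each prime: 2 · 11 · 13² · 19 · 29 = 2048618

2048618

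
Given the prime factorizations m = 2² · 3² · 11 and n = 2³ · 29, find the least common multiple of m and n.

22968

max exponent per prime: 2³ · 3² · 11 · 29 = 22968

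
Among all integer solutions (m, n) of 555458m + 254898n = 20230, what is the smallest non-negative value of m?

140

Euclid: 555458 = 2·254898 + 45662; 254898 = 5·45662 + 26588; 45662 = 1·26588 + 19074; 26588 = 1·19074 + 7514; 19074 = 2·7514 + 4046; 7514 = 1·4046 + 3468; 4046 = 1·3468 + 578; 3468 = 6·578 + 0 → gcd = 578; 20230 = 578·35.
Back-substitution yields 555458·(67) + 254898·(-146) = 578, so one solution is m = 67·35 = 2345, n = -146·35 = -5110.
Solutions in m differ by 254898/578 = 441; the one in [0, 441) is 2345 mod 441 = 140.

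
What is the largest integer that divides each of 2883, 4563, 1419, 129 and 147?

3

2883 = 3 · 31²; 4563 = 3³ · 13²; 1419 = 3 · 11 · 43; 129 = 3 · 43; 147 = 3 · 7²
gcd takes min exponent of each prime: 3 = 3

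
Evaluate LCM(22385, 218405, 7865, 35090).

6093062690

22385 = 5 · 11² · 37; 218405 = 5 · 11² · 19²; 7865 = 5 · 11² · 13; 35090 = 2 · 5 · 11² · 29
lcm takes max exponent of each prime: 2 · 5 · 11² · 13 · 19² · 29 · 37 = 6093062690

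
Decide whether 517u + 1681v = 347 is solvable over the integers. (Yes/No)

Yes

gcd(517, 1681): 1681 = 3·517 + 130; 517 = 3·130 + 127; 130 = 1·127 + 3; 127 = 42·3 + 1; 3 = 3·1 + 0 → 1
1 divides 347, so a solution exists.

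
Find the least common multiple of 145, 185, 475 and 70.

145 = 5 · 29; 185 = 5 · 37; 475 = 5² · 19; 70 = 2 · 5 · 7
lcm takes max exponent of each prime: 2 · 5² · 7 · 19 · 29 · 37 = 7135450

7135450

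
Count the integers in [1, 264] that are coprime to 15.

Prime factors of 15: 3, 5. Count integers ≤ 264 divisible by none of them.
By inclusion–exclusion: 264 − ⌊264/3⌋ − ⌊264/5⌋ + ⌊264/15⌋ = 141.

141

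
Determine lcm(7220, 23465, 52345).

2721940

7220 = 2² · 5 · 19²; 23465 = 5 · 13 · 19²; 52345 = 5 · 19² · 29
lcm takes max exponent of each prime: 2² · 5 · 13 · 19² · 29 = 2721940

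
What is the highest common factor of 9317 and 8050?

7

9317 = 7 · 11³
8050 = 2 · 5² · 7 · 23
Common: 7 = 7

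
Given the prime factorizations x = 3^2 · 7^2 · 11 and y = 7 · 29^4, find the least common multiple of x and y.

3431020131

max exponent per prime: 3^2 · 7^2 · 11 · 29^4 = 3431020131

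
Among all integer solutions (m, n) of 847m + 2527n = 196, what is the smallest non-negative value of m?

Reduce mod 2527: 847m ≡ 196 (mod 2527). With g = gcd(847, 2527) = 7 dividing 196, divide through: 121m ≡ 28 (mod 361).
Since gcd(121, 361) = 1, m ≡ 28·(121)⁻¹ ≡ 42 (mod 361). Smallest non-negative: 42.

42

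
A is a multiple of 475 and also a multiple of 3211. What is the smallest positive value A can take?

80275

gcd first: 3211 = 6·475 + 361; 475 = 1·361 + 114; 361 = 3·114 + 19; 114 = 6·19 + 0 → gcd = 19
lcm = 475·3211/gcd = 1525225/19 = 80275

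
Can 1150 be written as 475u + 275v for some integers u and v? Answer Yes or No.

Yes

gcd(475, 275): 475 = 1·275 + 200; 275 = 1·200 + 75; 200 = 2·75 + 50; 75 = 1·50 + 25; 50 = 2·25 + 0 → 25
25 divides 1150, so a solution exists.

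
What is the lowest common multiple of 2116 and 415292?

gcd first: 415292 = 196·2116 + 556; 2116 = 3·556 + 448; 556 = 1·448 + 108; 448 = 4·108 + 16; 108 = 6·16 + 12; 16 = 1·12 + 4; 12 = 3·4 + 0 → gcd = 4
lcm = 2116·415292/gcd = 878757872/4 = 219689468

219689468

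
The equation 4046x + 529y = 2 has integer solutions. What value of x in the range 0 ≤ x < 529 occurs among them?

Euclid: 4046 = 7·529 + 343; 529 = 1·343 + 186; 343 = 1·186 + 157; 186 = 1·157 + 29; 157 = 5·29 + 12; 29 = 2·12 + 5; 12 = 2·5 + 2; 5 = 2·2 + 1; 2 = 2·1 + 0 → gcd = 1; 2 = 1·2.
Back-substitution yields 4046·(-219) + 529·(1675) = 1, so one solution is x = -219·2 = -438, y = 1675·2 = 3350.
Solutions in x differ by 529/1 = 529; the one in [0, 529) is -438 mod 529 = 91.

91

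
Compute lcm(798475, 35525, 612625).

958764863875

lcm(798475, 35525) = 798475·35525/gcd = 28365824375/25 = 1134632975
lcm(1134632975, 612625) = 1134632975·612625/gcd = 695104526309375/725 = 958764863875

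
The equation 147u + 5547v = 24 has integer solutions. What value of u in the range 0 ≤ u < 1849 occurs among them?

gcd(147, 5547) = 3 (Euclid: 5547 = 37·147 + 108; 147 = 1·108 + 39; 108 = 2·39 + 30; 39 = 1·30 + 9; 30 = 3·9 + 3; 9 = 3·3 + 0), and 3 | 24.
Extended Euclid: 147·(-566) + 5547·(15) = 3. Scale by 8: u₀ = -4528.
General solution u = u₀ + 1849t; reducing mod 1849 gives u = 1019 (and v = -27).

1019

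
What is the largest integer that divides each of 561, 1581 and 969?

51

561 = 3 · 11 · 17; 1581 = 3 · 17 · 31; 969 = 3 · 17 · 19
gcd takes min exponent of each prime: 3 · 17 = 51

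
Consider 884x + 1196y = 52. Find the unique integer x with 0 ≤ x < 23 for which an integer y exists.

19

Reduce mod 1196: 884x ≡ 52 (mod 1196). With g = gcd(884, 1196) = 52 dividing 52, divide through: 17x ≡ 1 (mod 23).
Since gcd(17, 23) = 1, x ≡ 1·(17)⁻¹ ≡ 19 (mod 23). Smallest non-negative: 19.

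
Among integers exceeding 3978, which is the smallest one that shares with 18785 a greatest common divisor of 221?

4199

gcd(a, 18785) = 221 forces 221 | a; write a = 221s. Then gcd(221s, 221·85) = 221·gcd(s, 85), so need gcd(s, 85) = 1.
221s > 3978 gives s ≥ 19. The least s ≥ 19 coprime to 85 is 19, so a = 221·19 = 4199.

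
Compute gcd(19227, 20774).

Euclid: 20774 = 1·19227 + 1547; 19227 = 12·1547 + 663; 1547 = 2·663 + 221; 663 = 3·221 + 0. Last nonzero remainder: 221.

221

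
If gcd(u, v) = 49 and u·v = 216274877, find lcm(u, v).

4413773

For any two positive integers, gcd × lcm equals their product. Hence lcm = 216274877 / 49 = 4413773.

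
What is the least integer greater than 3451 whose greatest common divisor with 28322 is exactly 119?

28322 = 119·238. Any k with gcd(k, 28322) = 119 is a multiple of 119, say 119s, with s coprime to 238.
Need s > 3451/119, so s ≥ 30. First s ≥ 30 with gcd(s, 238) = 1 is s = 31. Thus k = 119·31 = 3689.

3689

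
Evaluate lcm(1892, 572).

gcd first: 1892 = 3·572 + 176; 572 = 3·176 + 44; 176 = 4·44 + 0 → gcd = 44
lcm = 1892·572/gcd = 1082224/44 = 24596

24596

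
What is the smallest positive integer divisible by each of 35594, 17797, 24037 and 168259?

35594 = 2 · 13 · 37²; 17797 = 13 · 37²; 24037 = 13 · 43²; 168259 = 7 · 13 · 43²
lcm takes max exponent of each prime: 2 · 7 · 13 · 37² · 43² = 460693142

460693142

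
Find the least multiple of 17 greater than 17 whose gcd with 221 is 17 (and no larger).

34

221 = 17·13. Any a with gcd(a, 221) = 17 is a multiple of 17, say 17s, with s coprime to 13.
Need s > 17/17, so s ≥ 2. First s ≥ 2 with gcd(s, 13) = 1 is s = 2. Thus a = 17·2 = 34.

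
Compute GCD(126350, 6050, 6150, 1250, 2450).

126350 = 2 · 5² · 7 · 19²; 6050 = 2 · 5² · 11²; 6150 = 2 · 3 · 5² · 41; 1250 = 2 · 5⁴; 2450 = 2 · 5² · 7²
gcd takes min exponent of each prime: 2 · 5² = 50

50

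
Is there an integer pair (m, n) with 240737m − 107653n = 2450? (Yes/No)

Yes

gcd(240737, 107653): 240737 = 2·107653 + 25431; 107653 = 4·25431 + 5929; 25431 = 4·5929 + 1715; 5929 = 3·1715 + 784; 1715 = 2·784 + 147; 784 = 5·147 + 49; 147 = 3·49 + 0 → 49
49 divides 2450, so a solution exists.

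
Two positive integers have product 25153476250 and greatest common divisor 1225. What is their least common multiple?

Since gcd(u,v)·lcm(u,v) = uv, lcm = 25153476250/1225 = 20533450.

20533450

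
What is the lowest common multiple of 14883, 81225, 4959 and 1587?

6181766788725

14883 = 3 · 11² · 41; 81225 = 3² · 5² · 19²; 4959 = 3² · 19 · 29; 1587 = 3 · 23²
lcm takes max exponent of each prime: 3² · 5² · 11² · 19² · 23² · 29 · 41 = 6181766788725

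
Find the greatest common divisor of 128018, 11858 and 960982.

128018 = 2 · 11² · 23²; 11858 = 2 · 7² · 11²; 960982 = 2 · 11³ · 19²
gcd takes min exponent of each prime: 2 · 11² = 242

242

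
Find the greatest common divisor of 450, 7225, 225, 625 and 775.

gcd(450, 7225): 7225 = 16·450 + 25; 450 = 18·25 + 0 → 25
gcd(25, 225): 225 = 9·25 + 0 → 25
gcd(25, 625): 625 = 25·25 + 0 → 25
gcd(25, 775): 775 = 31·25 + 0 → 25

25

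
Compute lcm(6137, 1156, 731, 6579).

161501292

6137 = 17 · 19²; 1156 = 2² · 17²; 731 = 17 · 43; 6579 = 3² · 17 · 43
lcm takes max exponent of each prime: 2² · 3² · 17² · 19² · 43 = 161501292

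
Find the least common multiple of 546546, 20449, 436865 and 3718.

1412821410

lcm(546546, 20449) = 546546·20449/gcd = 11176319154/1859 = 6012006
lcm(6012006, 436865) = 6012006·436865/gcd = 2626435001190/1859 = 1412821410
lcm(1412821410, 3718) = 1412821410·3718/gcd = 5252870002380/3718 = 1412821410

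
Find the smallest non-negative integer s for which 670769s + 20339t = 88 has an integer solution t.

Reduce mod 20339: 670769s ≡ 88 (mod 20339). With g = gcd(670769, 20339) = 11 dividing 88, divide through: 60979s ≡ 8 (mod 1849).
Since gcd(60979, 1849) = 1, s ≡ 8·(60979)⁻¹ ≡ 681 (mod 1849). Smallest non-negative: 681.

681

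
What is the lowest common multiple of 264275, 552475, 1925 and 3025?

5840213225

lcm(264275, 552475) = 264275·552475/gcd = 146005330625/275 = 530928475
lcm(530928475, 1925) = 530928475·1925/gcd = 1022037314375/1925 = 530928475
lcm(530928475, 3025) = 530928475·3025/gcd = 1606058636875/275 = 5840213225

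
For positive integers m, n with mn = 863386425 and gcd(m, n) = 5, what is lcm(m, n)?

For any two positive integers, gcd × lcm equals their product. Hence lcm = 863386425 / 5 = 172677285.

172677285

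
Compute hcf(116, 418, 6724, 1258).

116 = 2² · 29; 418 = 2 · 11 · 19; 6724 = 2² · 41²; 1258 = 2 · 17 · 37
gcd takes min exponent of each prime: 2 = 2

2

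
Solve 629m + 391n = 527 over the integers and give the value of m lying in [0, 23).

17

Reduce mod 391: 629m ≡ 527 (mod 391). With g = gcd(629, 391) = 17 dividing 527, divide through: 37m ≡ 31 (mod 23).
Since gcd(37, 23) = 1, m ≡ 31·(37)⁻¹ ≡ 17 (mod 23). Smallest non-negative: 17.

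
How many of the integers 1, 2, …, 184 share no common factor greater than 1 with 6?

61

6 = 2·3. Inclusion–exclusion on these primes:
184 − ⌊184/2⌋ − ⌊184/3⌋ + ⌊184/6⌋ = 61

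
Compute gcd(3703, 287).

3703 = 7 · 23²
287 = 7 · 41
Common: 7 = 7

7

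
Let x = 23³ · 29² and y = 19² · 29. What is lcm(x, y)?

3693913367

max exponent per prime: 19² · 23³ · 29² = 3693913367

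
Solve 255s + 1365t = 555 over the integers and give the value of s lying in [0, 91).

Euclid: 1365 = 5·255 + 90; 255 = 2·90 + 75; 90 = 1·75 + 15; 75 = 5·15 + 0 → gcd = 15; 555 = 15·37.
Back-substitution yields 255·(-16) + 1365·(3) = 15, so one solution is s = -16·37 = -592, t = 3·37 = 111.
Solutions in s differ by 1365/15 = 91; the one in [0, 91) is -592 mod 91 = 45.

45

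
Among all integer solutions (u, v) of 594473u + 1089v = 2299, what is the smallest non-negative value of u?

Euclid: 594473 = 545·1089 + 968; 1089 = 1·968 + 121; 968 = 8·121 + 0 → gcd = 121; 2299 = 121·19.
Back-substitution yields 594473·(-1) + 1089·(546) = 121, so one solution is u = -1·19 = -19, v = 546·19 = 10374.
Solutions in u differ by 1089/121 = 9; the one in [0, 9) is -19 mod 9 = 8.

8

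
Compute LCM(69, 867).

69 = 3 · 23; 867 = 3 · 17²
max exponents: 3 · 17² · 23 = 19941

19941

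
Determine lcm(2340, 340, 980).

1949220

2340 = 2² · 3² · 5 · 13; 340 = 2² · 5 · 17; 980 = 2² · 5 · 7²
lcm takes max exponent of each prime: 2² · 3² · 5 · 7² · 13 · 17 = 1949220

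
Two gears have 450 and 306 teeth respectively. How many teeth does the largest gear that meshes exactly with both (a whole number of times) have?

450 = 2 · 3² · 5²
306 = 2 · 3² · 17
Common: 2 · 3² = 18

18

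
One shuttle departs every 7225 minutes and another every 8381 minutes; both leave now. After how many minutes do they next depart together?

7225 = 5² · 17²; 8381 = 17² · 29
max exponents: 5² · 17² · 29 = 209525

209525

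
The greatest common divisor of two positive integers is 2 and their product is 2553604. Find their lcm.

1276802

gcd·lcm = product, so lcm = 2553604/2 = 1276802.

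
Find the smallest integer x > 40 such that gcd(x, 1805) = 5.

Multiples of 5 above 40: 5·9, 5·10, … . Need the cofactor coprime to 1805/5 = 361.
Checking s = 9, 10, … the first with gcd(s, 361) = 1 is s = 9, giving 45.

45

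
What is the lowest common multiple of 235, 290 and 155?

235 = 5 · 47; 290 = 2 · 5 · 29; 155 = 5 · 31
lcm takes max exponent of each prime: 2 · 5 · 29 · 31 · 47 = 422530

422530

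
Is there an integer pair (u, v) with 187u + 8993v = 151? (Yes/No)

No

By Bézout, 187u + 8993v = 151 has integer solutions iff gcd(187, 8993) | 151.
Euclid: 8993 = 48·187 + 17; 187 = 11·17 + 0. gcd = 17; 151 mod 17 = 15. No.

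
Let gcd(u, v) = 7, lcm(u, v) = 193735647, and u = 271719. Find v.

4991

Using uv = gcd(u,v)·lcm(u,v) = 7·193735647 = 1356149529, we get v = 1356149529/271719 = 4991.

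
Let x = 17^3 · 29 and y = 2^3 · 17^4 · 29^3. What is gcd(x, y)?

min exponent per shared prime: 17^3 · 29 = 142477

142477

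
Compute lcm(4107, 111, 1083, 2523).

4107 = 3 · 37²; 111 = 3 · 37; 1083 = 3 · 19²; 2523 = 3 · 29²
lcm takes max exponent of each prime: 3 · 19² · 29² · 37² = 1246889307

1246889307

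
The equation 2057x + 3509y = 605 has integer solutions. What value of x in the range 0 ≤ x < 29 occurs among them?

2

Euclid: 3509 = 1·2057 + 1452; 2057 = 1·1452 + 605; 1452 = 2·605 + 242; 605 = 2·242 + 121; 242 = 2·121 + 0 → gcd = 121; 605 = 121·5.
Back-substitution yields 2057·(12) + 3509·(-7) = 121, so one solution is x = 12·5 = 60, y = -7·5 = -35.
Solutions in x differ by 3509/121 = 29; the one in [0, 29) is 60 mod 29 = 2.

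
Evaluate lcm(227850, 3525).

10708950

gcd first: 227850 = 64·3525 + 2250; 3525 = 1·2250 + 1275; 2250 = 1·1275 + 975; 1275 = 1·975 + 300; 975 = 3·300 + 75; 300 = 4·75 + 0 → gcd = 75
lcm = 227850·3525/gcd = 803171250/75 = 10708950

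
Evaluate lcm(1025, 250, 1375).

112750

lcm(1025, 250) = 1025·250/gcd = 256250/25 = 10250
lcm(10250, 1375) = 10250·1375/gcd = 14093750/125 = 112750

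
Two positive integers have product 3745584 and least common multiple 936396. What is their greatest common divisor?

4

From gcd × lcm = ab: gcd = 3745584 / 936396 = 4.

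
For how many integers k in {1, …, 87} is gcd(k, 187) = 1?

75

187 = 11·17. Inclusion–exclusion on these primes:
87 − ⌊87/11⌋ − ⌊87/17⌋ + ⌊87/187⌋ = 75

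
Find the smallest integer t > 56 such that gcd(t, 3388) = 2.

gcd(t, 3388) = 2 forces 2 | t; write t = 2s. Then gcd(2s, 2·1694) = 2·gcd(s, 1694), so need gcd(s, 1694) = 1.
2s > 56 gives s ≥ 29. The least s ≥ 29 coprime to 1694 is 29, so t = 2·29 = 58.

58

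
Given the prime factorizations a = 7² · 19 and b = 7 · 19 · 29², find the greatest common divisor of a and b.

min exponent per shared prime: 7 · 19 = 133

133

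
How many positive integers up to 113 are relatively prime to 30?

30 = 2·3·5. Inclusion–exclusion on these primes:
113 − ⌊113/2⌋ − ⌊113/3⌋ − ⌊113/5⌋ + ⌊113/6⌋ + ⌊113/10⌋ + ⌊113/15⌋ − ⌊113/30⌋ = 31

31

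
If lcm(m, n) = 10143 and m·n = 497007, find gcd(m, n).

49

From gcd × lcm = mn: gcd = 497007 / 10143 = 49.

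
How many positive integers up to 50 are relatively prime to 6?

17

Prime factors of 6: 2, 3. Count integers ≤ 50 divisible by none of them.
By inclusion–exclusion: 50 − ⌊50/2⌋ − ⌊50/3⌋ + ⌊50/6⌋ = 17.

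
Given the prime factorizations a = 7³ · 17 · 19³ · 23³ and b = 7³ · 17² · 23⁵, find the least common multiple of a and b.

max exponent per prime: 7³ · 17² · 19³ · 23⁵ = 4376147440395899

4376147440395899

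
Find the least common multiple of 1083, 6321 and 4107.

3123895089

1083 = 3 · 19²; 6321 = 3 · 7² · 43; 4107 = 3 · 37²
lcm takes max exponent of each prime: 3 · 7² · 19² · 37² · 43 = 3123895089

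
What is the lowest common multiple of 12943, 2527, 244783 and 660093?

490169879661

lcm(12943, 2527) = 12943·2527/gcd = 32706961/7 = 4672423
lcm(4672423, 244783) = 4672423·244783/gcd = 1143729719209/7 = 163389959887
lcm(163389959887, 660093) = 163389959887·660093/gcd = 107852568791689491/220031 = 490169879661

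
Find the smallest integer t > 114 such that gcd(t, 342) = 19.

133

Multiples of 19 above 114: 19·7, 19·8, … . Need the cofactor coprime to 342/19 = 18.
Checking s = 7, 8, … the first with gcd(s, 18) = 1 is s = 7, giving 133.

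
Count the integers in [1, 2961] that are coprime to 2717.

Prime factors of 2717: 11, 13, 19. Count integers ≤ 2961 divisible by none of them.
By inclusion–exclusion: 2961 − ⌊2961/11⌋ − ⌊2961/13⌋ − ⌊2961/19⌋ + ⌊2961/143⌋ + ⌊2961/209⌋ + ⌊2961/247⌋ − ⌊2961/2717⌋ = 2354.

2354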